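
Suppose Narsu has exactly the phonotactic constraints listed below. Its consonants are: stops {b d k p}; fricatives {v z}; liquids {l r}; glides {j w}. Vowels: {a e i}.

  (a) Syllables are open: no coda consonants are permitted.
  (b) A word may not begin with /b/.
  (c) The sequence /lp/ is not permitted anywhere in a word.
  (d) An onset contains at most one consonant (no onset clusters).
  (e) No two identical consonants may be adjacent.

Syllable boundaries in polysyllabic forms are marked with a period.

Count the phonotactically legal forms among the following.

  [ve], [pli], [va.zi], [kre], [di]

3

[ve] — σ1 onset /v/, coda /∅/ ok → phonotactically legal
[pli] — violates constraint (d): syllable 1 onset /pl/ has 2 consonants (> 1) → phonotactically illegal
[va.zi] — σ1 onset /v/, coda /∅/ ok; σ2 onset /z/, coda /∅/ ok → phonotactically legal
[kre] — violates constraint (d): syllable 1 onset /kr/ has 2 consonants (> 1) → phonotactically illegal
[di] — σ1 onset /d/, coda /∅/ ok → phonotactically legal
Phonotactically legal: [ve], [va.zi], [di] → 3.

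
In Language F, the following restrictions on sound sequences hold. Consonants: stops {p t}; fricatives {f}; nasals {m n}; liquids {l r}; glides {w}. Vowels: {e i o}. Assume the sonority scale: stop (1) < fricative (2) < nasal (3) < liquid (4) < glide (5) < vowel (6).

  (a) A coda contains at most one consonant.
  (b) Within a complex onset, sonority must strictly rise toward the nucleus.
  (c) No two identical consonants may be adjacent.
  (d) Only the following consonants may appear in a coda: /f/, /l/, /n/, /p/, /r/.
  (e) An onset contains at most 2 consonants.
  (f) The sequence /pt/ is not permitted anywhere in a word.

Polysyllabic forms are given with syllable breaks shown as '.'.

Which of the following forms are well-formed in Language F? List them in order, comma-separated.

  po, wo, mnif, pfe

po, wo, pfe

po — σ1 onset /p/, coda /∅/ ok → well-formed
wo — σ1 onset /w/, coda /∅/ ok → well-formed
mnif — violates constraint (b): syllable 1 onset /mn/: /m/ (nasal, 3) → /n/ (nasal, 3) does not rise → ill-formed
pfe — σ1 onset /pf/ (1→2 rises), coda /∅/ ok → well-formed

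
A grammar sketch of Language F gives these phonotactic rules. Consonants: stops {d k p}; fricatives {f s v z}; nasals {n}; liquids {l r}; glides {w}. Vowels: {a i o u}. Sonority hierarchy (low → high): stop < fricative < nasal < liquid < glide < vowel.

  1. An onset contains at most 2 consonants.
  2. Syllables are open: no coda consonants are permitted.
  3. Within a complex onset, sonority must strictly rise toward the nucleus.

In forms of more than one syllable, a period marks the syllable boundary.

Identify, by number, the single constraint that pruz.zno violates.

2

pruz.zno: syllable 1 coda /z/ has 1 consonant (> 0).
This is a violation of constraint 2: "Syllables are open: no coda consonants are permitted."
The remaining constraints (1, 3) are satisfied.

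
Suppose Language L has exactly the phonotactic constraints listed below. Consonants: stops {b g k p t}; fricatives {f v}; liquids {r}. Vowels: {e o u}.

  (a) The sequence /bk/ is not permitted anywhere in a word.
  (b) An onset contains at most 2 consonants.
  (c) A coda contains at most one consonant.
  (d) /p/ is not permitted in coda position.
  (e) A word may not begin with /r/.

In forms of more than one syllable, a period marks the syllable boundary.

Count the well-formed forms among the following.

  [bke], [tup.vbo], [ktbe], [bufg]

[bke] — violates constraint (a): contains banned sequence /bk/ → ill-formed
[tup.vbo] — violates constraint (d): syllable 1 coda contains /p/ → ill-formed
[ktbe] — violates constraint (b): syllable 1 onset /ktb/ has 3 consonants (> 2) → ill-formed
[bufg] — violates constraint (c): syllable 1 coda /fg/ has 2 consonants (> 1) → ill-formed
No form is well-formed → 0.

0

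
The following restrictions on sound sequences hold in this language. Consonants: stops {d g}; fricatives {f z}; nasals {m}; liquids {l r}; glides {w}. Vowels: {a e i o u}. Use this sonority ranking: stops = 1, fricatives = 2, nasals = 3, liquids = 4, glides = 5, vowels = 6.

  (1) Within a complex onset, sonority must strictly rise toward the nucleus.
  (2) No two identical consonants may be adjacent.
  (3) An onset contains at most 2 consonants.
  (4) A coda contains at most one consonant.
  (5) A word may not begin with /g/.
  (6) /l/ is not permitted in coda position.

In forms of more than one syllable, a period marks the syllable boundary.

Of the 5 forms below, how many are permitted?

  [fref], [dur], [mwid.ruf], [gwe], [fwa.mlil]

[fref] — σ1 onset /fr/ (2→4 rises), coda /f/ ok → permitted
[dur] — σ1 onset /d/, coda /r/ ok → permitted
[mwid.ruf] — σ1 onset /mw/ (3→5 rises), coda /d/ ok; σ2 onset /r/, coda /f/ ok → permitted
[gwe] — violates constraint 5: word begins with /g/ → not permitted
[fwa.mlil] — violates constraint 6: syllable 2 coda contains /l/ → not permitted
Permitted: [fref], [dur], [mwid.ruf] → 3.

3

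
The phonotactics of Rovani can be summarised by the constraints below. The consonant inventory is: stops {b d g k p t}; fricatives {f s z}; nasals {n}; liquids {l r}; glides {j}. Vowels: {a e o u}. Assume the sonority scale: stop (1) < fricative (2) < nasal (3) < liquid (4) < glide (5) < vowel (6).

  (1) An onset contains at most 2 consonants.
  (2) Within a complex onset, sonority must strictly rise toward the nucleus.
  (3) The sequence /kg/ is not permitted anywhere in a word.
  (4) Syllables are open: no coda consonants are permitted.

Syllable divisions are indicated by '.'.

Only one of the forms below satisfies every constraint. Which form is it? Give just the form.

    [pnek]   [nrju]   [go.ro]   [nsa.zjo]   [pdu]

[pnek] — violates constraint 4: syllable 1 coda /k/ has 1 consonant (> 0) → phonotactically illegal
[nrju] — violates constraint 1: syllable 1 onset /nrj/ has 3 consonants (> 2) → phonotactically illegal
[go.ro] — σ1 onset /g/, coda /∅/ ok; σ2 onset /r/, coda /∅/ ok → phonotactically legal
[nsa.zjo] — violates constraint 2: syllable 1 onset /ns/: /n/ (nasal, 3) → /s/ (fricative, 2) does not rise → phonotactically illegal
[pdu] — violates constraint 2: syllable 1 onset /pd/: /p/ (stop, 1) → /d/ (stop, 1) does not rise → phonotactically illegal

[go.ro]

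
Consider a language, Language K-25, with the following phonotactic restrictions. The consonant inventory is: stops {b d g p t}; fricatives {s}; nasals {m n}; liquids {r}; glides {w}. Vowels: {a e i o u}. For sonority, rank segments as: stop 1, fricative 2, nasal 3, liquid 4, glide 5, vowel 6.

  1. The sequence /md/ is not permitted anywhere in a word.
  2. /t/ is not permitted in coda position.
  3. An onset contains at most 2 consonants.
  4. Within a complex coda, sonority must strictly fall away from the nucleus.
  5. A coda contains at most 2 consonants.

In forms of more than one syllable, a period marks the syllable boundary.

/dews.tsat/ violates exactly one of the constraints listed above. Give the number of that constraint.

/dews.tsat/: syllable 2 coda contains /t/.
This is a violation of constraint 2: "/t/ is not permitted in coda position."
The remaining constraints (1, 3, 4, 5) are satisfied.

2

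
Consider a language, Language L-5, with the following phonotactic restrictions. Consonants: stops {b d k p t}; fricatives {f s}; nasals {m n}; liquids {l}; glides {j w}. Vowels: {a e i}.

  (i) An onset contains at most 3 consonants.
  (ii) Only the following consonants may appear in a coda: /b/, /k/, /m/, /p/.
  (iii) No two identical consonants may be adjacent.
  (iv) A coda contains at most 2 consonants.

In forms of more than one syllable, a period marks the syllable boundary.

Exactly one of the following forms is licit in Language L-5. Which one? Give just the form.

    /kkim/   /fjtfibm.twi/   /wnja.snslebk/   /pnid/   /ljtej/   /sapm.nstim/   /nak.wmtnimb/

/kkim/ — violates constraint (iii): adjacent identical consonants /kk/ → illicit
/fjtfibm.twi/ — violates constraint (i): syllable 1 onset /fjtf/ has 4 consonants (> 3) → illicit
/wnja.snslebk/ — violates constraint (i): syllable 2 onset /snsl/ has 4 consonants (> 3) → illicit
/pnid/ — violates constraint (ii): syllable 1 coda contains /d/, which is not a licensed coda consonant → illicit
/ljtej/ — violates constraint (ii): syllable 1 coda contains /j/, which is not a licensed coda consonant → illicit
/sapm.nstim/ — σ1 onset /s/, coda /pm/ (2C) ok; σ2 onset /nst/ (3C), coda /m/ ok → licit
/nak.wmtnimb/ — violates constraint (i): syllable 2 onset /wmtn/ has 4 consonants (> 3) → illicit

/sapm.nstim/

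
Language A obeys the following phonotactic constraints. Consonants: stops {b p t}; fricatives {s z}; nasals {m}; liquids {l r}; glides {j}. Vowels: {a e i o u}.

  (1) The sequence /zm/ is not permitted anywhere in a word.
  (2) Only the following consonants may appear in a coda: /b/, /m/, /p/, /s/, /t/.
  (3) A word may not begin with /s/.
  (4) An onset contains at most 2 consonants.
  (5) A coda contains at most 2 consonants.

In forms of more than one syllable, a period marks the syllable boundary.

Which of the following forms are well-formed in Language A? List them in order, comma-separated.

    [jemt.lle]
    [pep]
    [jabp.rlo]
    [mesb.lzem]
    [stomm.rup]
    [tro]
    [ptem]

[jemt.lle] — σ1 onset /j/, coda /mt/ (2C) ok; σ2 onset /ll/ (2C), coda /∅/ ok → well-formed
[pep] — σ1 onset /p/, coda /p/ ok → well-formed
[jabp.rlo] — σ1 onset /j/, coda /bp/ (2C) ok; σ2 onset /rl/ (2C), coda /∅/ ok → well-formed
[mesb.lzem] — σ1 onset /m/, coda /sb/ (2C) ok; σ2 onset /lz/ (2C), coda /m/ ok → well-formed
[stomm.rup] — violates constraint 3: word begins with /s/ → ill-formed
[tro] — σ1 onset /tr/ (2C), coda /∅/ ok → well-formed
[ptem] — σ1 onset /pt/ (2C), coda /m/ ok → well-formed

[jemt.lle], [pep], [jabp.rlo], [mesb.lzem], [tro], [ptem]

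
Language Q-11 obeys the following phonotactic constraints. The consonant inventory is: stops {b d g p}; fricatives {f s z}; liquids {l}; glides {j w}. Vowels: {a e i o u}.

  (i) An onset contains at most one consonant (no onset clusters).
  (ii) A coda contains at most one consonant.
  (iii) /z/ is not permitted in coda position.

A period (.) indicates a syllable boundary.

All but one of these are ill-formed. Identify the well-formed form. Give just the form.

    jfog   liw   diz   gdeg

liw

jfog — violates constraint (i): syllable 1 onset /jf/ has 2 consonants (> 1) → ill-formed
liw — σ1 onset /l/, coda /w/ ok → well-formed
diz — violates constraint (iii): syllable 1 coda contains /z/ → ill-formed
gdeg — violates constraint (i): syllable 1 onset /gd/ has 2 consonants (> 1) → ill-formed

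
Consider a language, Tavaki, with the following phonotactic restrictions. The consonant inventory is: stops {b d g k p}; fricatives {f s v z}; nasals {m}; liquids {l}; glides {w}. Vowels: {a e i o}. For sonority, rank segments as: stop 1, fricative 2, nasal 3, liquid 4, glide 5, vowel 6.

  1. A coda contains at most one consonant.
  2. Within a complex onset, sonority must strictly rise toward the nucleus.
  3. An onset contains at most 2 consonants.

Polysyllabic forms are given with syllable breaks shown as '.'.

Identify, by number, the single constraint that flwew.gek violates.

flwew.gek: syllable 1 onset /flw/ has 3 consonants (> 2).
This is a violation of constraint 3: "An onset contains at most 2 consonants."
The remaining constraints (1, 2) are satisfied.

3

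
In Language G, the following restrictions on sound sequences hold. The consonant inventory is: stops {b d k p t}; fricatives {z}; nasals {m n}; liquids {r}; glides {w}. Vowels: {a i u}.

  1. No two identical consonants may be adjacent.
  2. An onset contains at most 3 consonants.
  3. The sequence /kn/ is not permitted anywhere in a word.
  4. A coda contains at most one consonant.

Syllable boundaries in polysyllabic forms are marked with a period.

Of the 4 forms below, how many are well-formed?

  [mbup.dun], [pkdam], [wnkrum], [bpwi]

[mbup.dun] — σ1 onset /mb/ (2C), coda /p/ ok; σ2 onset /d/, coda /n/ ok → well-formed
[pkdam] — σ1 onset /pkd/ (3C), coda /m/ ok → well-formed
[wnkrum] — violates constraint 2: syllable 1 onset /wnkr/ has 4 consonants (> 3) → ill-formed
[bpwi] — σ1 onset /bpw/ (3C), coda /∅/ ok → well-formed
Well-formed: [mbup.dun], [pkdam], [bpwi] → 3.

3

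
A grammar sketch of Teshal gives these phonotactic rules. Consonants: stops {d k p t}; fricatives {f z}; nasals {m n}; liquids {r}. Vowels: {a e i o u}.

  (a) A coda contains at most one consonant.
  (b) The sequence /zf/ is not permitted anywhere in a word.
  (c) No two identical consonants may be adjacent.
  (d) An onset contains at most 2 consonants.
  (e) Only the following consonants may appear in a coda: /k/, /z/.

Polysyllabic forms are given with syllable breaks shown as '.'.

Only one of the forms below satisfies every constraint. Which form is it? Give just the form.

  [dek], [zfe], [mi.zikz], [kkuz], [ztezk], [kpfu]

[dek] — σ1 onset /d/, coda /k/ ok → licit
[zfe] — violates constraint (b): contains banned sequence /zf/ → illicit
[mi.zikz] — violates constraint (a): syllable 2 coda /kz/ has 2 consonants (> 1) → illicit
[kkuz] — violates constraint (c): adjacent identical consonants /kk/ → illicit
[ztezk] — violates constraint (a): syllable 1 coda /zk/ has 2 consonants (> 1) → illicit
[kpfu] — violates constraint (d): syllable 1 onset /kpf/ has 3 consonants (> 2) → illicit

[dek]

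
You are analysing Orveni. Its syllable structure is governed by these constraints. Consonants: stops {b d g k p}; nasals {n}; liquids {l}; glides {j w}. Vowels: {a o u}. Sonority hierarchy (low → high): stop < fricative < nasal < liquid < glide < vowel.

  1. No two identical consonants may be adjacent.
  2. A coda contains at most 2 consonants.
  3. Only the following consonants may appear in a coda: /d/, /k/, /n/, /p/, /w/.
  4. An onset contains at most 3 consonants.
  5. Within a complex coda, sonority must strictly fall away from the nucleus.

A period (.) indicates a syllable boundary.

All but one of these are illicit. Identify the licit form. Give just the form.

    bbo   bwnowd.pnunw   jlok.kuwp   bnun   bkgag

bbo — violates constraint 1: adjacent identical consonants /bb/ → illicit
bwnowd.pnunw — violates constraint 5: syllable 2 coda /nw/: /n/ (nasal, 3) → /w/ (glide, 5) does not fall → illicit
jlok.kuwp — violates constraint 1: adjacent identical consonants /kk/ → illicit
bnun — σ1 onset /bn/ (2C), coda /n/ ok → licit
bkgag — violates constraint 3: syllable 1 coda contains /g/, which is not a licensed coda consonant → illicit

bnun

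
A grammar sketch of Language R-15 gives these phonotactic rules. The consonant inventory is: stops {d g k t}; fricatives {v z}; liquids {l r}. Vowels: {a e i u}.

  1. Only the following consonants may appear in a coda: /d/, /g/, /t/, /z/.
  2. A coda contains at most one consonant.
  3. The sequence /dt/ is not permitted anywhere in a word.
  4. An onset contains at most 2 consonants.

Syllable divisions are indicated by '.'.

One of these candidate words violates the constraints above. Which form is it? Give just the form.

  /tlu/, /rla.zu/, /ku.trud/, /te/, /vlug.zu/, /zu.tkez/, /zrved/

/zrved/

/tlu/ — σ1 onset /tl/ (2C), coda /∅/ ok → permitted
/rla.zu/ — σ1 onset /rl/ (2C), coda /∅/ ok; σ2 onset /z/, coda /∅/ ok → permitted
/ku.trud/ — σ1 onset /k/, coda /∅/ ok; σ2 onset /tr/ (2C), coda /d/ ok → permitted
/te/ — σ1 onset /t/, coda /∅/ ok → permitted
/vlug.zu/ — σ1 onset /vl/ (2C), coda /g/ ok; σ2 onset /z/, coda /∅/ ok → permitted
/zu.tkez/ — σ1 onset /z/, coda /∅/ ok; σ2 onset /tk/ (2C), coda /z/ ok → permitted
/zrved/ — violates constraint 4: syllable 1 onset /zrv/ has 3 consonants (> 2) → not permitted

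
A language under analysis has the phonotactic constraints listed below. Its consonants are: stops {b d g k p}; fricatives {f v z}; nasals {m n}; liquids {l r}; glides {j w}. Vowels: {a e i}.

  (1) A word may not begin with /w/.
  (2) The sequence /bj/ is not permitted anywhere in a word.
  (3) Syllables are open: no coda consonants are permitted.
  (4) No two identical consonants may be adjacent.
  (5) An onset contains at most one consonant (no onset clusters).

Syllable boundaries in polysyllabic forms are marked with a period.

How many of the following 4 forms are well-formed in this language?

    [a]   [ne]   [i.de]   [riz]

[a] — σ1 onset /∅/, coda /∅/ ok → well-formed
[ne] — σ1 onset /n/, coda /∅/ ok → well-formed
[i.de] — σ1 onset /∅/, coda /∅/ ok; σ2 onset /d/, coda /∅/ ok → well-formed
[riz] — violates constraint 3: syllable 1 coda /z/ has 1 consonant (> 0) → ill-formed
Well-formed: [a], [ne], [i.de] → 3.

3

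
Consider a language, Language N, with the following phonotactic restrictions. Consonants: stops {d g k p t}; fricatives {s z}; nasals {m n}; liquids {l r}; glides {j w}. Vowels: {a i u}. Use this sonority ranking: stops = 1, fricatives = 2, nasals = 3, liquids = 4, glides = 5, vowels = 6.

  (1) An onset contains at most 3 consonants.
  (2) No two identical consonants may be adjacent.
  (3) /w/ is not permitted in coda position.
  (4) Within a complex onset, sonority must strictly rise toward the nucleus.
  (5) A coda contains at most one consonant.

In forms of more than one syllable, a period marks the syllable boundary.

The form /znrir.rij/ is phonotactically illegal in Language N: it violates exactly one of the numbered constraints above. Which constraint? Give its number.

/znrir.rij/: adjacent identical consonants /rr/.
This is a violation of constraint 2: "No two identical consonants may be adjacent."
The remaining constraints (1, 3, 4, 5) are satisfied.

2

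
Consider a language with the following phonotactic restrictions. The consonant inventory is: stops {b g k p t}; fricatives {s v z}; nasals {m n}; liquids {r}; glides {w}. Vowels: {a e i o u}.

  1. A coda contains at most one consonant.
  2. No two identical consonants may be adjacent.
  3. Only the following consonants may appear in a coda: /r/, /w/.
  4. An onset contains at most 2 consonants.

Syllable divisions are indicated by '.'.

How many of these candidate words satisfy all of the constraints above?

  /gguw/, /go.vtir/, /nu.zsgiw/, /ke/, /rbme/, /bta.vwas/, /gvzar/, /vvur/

2

/gguw/ — violates constraint 2: adjacent identical consonants /gg/ → ill-formed
/go.vtir/ — σ1 onset /g/, coda /∅/ ok; σ2 onset /vt/ (2C), coda /r/ ok → well-formed
/nu.zsgiw/ — violates constraint 4: syllable 2 onset /zsg/ has 3 consonants (> 2) → ill-formed
/ke/ — σ1 onset /k/, coda /∅/ ok → well-formed
/rbme/ — violates constraint 4: syllable 1 onset /rbm/ has 3 consonants (> 2) → ill-formed
/bta.vwas/ — violates constraint 3: syllable 2 coda contains /s/, which is not a licensed coda consonant → ill-formed
/gvzar/ — violates constraint 4: syllable 1 onset /gvz/ has 3 consonants (> 2) → ill-formed
/vvur/ — violates constraint 2: adjacent identical consonants /vv/ → ill-formed
Well-formed: /go.vtir/, /ke/ → 2.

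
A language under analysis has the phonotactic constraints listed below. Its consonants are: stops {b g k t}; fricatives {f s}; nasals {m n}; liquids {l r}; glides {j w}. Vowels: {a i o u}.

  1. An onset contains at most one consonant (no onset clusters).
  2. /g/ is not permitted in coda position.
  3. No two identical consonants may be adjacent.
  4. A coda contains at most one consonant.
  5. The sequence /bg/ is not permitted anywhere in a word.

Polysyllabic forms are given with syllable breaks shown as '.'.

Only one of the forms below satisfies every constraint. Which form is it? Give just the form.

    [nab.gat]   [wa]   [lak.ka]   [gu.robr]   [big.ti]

[wa]

[nab.gat] — violates constraint 5: contains banned sequence /bg/ → phonotactically illegal
[wa] — σ1 onset /w/, coda /∅/ ok → phonotactically legal
[lak.ka] — violates constraint 3: adjacent identical consonants /kk/ → phonotactically illegal
[gu.robr] — violates constraint 4: syllable 2 coda /br/ has 2 consonants (> 1) → phonotactically illegal
[big.ti] — violates constraint 2: syllable 1 coda contains /g/ → phonotactically illegal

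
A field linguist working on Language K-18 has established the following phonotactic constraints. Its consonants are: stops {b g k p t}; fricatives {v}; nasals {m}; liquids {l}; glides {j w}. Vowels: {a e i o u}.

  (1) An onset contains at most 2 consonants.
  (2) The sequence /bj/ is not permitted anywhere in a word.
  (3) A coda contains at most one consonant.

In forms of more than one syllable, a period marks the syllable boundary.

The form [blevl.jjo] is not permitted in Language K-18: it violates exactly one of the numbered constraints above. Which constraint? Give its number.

3

[blevl.jjo]: syllable 1 coda /vl/ has 2 consonants (> 1).
This is a violation of constraint 3: "A coda contains at most one consonant."
The remaining constraints (1, 2) are satisfied.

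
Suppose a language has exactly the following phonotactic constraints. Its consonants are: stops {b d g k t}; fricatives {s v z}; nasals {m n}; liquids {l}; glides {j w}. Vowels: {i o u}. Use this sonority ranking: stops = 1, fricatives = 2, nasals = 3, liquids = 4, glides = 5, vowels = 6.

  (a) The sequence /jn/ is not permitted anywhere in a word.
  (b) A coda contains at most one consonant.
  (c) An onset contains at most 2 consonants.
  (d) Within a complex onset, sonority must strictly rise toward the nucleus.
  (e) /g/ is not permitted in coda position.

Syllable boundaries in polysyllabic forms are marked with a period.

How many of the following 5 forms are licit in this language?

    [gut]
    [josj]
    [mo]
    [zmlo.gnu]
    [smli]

[gut] — σ1 onset /g/, coda /t/ ok → licit
[josj] — violates constraint (b): syllable 1 coda /sj/ has 2 consonants (> 1) → illicit
[mo] — σ1 onset /m/, coda /∅/ ok → licit
[zmlo.gnu] — violates constraint (c): syllable 1 onset /zml/ has 3 consonants (> 2) → illicit
[smli] — violates constraint (c): syllable 1 onset /sml/ has 3 consonants (> 2) → illicit
Licit: [gut], [mo] → 2.

2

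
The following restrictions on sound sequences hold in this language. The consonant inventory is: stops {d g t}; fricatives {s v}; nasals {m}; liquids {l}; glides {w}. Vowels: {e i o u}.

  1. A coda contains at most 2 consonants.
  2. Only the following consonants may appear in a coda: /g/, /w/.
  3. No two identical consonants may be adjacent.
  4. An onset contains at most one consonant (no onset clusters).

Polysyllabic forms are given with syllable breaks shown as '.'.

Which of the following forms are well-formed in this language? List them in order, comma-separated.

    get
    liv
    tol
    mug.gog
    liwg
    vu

get — violates constraint 2: syllable 1 coda contains /t/, which is not a licensed coda consonant → ill-formed
liv — violates constraint 2: syllable 1 coda contains /v/, which is not a licensed coda consonant → ill-formed
tol — violates constraint 2: syllable 1 coda contains /l/, which is not a licensed coda consonant → ill-formed
mug.gog — violates constraint 3: adjacent identical consonants /gg/ → ill-formed
liwg — σ1 onset /l/, coda /wg/ (2C) ok → well-formed
vu — σ1 onset /v/, coda /∅/ ok → well-formed

liwg, vu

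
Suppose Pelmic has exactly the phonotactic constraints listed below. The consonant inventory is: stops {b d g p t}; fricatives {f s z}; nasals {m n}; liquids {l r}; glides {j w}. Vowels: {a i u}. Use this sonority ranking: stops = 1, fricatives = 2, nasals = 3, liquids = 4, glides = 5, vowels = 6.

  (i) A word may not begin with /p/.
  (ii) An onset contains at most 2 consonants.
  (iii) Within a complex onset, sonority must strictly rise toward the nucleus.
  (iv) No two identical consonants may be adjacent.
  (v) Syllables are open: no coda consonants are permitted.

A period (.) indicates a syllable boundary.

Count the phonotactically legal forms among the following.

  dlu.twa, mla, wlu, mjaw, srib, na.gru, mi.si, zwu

dlu.twa — σ1 onset /dl/ (1→4 rises), coda /∅/ ok; σ2 onset /tw/ (1→5 rises), coda /∅/ ok → phonotactically legal
mla — σ1 onset /ml/ (3→4 rises), coda /∅/ ok → phonotactically legal
wlu — violates constraint (iii): syllable 1 onset /wl/: /w/ (glide, 5) → /l/ (liquid, 4) does not rise → phonotactically illegal
mjaw — violates constraint (v): syllable 1 coda /w/ has 1 consonant (> 0) → phonotactically illegal
srib — violates constraint (v): syllable 1 coda /b/ has 1 consonant (> 0) → phonotactically illegal
na.gru — σ1 onset /n/, coda /∅/ ok; σ2 onset /gr/ (1→4 rises), coda /∅/ ok → phonotactically legal
mi.si — σ1 onset /m/, coda /∅/ ok; σ2 onset /s/, coda /∅/ ok → phonotactically legal
zwu — σ1 onset /zw/ (2→5 rises), coda /∅/ ok → phonotactically legal
Phonotactically legal: dlu.twa, mla, na.gru, mi.si, zwu → 5.

5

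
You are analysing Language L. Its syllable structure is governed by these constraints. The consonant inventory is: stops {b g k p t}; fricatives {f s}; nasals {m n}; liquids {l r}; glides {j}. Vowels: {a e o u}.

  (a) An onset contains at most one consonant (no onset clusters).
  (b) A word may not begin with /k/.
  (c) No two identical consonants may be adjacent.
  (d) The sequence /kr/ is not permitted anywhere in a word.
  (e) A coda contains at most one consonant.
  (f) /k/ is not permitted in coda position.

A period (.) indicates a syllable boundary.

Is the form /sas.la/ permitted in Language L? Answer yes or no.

/sas.la/ — σ1 onset /s/, coda /s/ ok; σ2 onset /l/, coda /∅/ ok → permitted

yes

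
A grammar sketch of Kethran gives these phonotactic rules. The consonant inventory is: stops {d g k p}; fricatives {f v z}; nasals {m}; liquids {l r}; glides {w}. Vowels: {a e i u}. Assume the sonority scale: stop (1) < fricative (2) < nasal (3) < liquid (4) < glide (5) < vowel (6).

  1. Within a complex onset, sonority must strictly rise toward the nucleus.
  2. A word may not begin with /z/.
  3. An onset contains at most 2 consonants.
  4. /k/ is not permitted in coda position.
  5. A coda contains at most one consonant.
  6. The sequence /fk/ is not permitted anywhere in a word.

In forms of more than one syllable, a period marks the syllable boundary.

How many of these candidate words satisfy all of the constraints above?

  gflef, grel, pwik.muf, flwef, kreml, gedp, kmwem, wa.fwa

gflef — violates constraint 3: syllable 1 onset /gfl/ has 3 consonants (> 2) → not permitted
grel — σ1 onset /gr/ (1→4 rises), coda /l/ ok → permitted
pwik.muf — violates constraint 4: syllable 1 coda contains /k/ → not permitted
flwef — violates constraint 3: syllable 1 onset /flw/ has 3 consonants (> 2) → not permitted
kreml — violates constraint 5: syllable 1 coda /ml/ has 2 consonants (> 1) → not permitted
gedp — violates constraint 5: syllable 1 coda /dp/ has 2 consonants (> 1) → not permitted
kmwem — violates constraint 3: syllable 1 onset /kmw/ has 3 consonants (> 2) → not permitted
wa.fwa — σ1 onset /w/, coda /∅/ ok; σ2 onset /fw/ (2→5 rises), coda /∅/ ok → permitted
Permitted: grel, wa.fwa → 2.

2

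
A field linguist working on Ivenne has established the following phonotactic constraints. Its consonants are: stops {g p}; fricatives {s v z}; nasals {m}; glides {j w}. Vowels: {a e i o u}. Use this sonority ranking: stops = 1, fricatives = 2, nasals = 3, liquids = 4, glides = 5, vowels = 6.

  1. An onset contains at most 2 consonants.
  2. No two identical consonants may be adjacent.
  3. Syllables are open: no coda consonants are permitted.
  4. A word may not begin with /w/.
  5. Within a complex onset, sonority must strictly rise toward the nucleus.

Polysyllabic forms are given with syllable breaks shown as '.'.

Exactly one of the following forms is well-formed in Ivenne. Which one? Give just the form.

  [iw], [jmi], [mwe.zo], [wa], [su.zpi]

[mwe.zo]

[iw] — violates constraint 3: syllable 1 coda /w/ has 1 consonant (> 0) → ill-formed
[jmi] — violates constraint 5: syllable 1 onset /jm/: /j/ (glide, 5) → /m/ (nasal, 3) does not rise → ill-formed
[mwe.zo] — σ1 onset /mw/ (3→5 rises), coda /∅/ ok; σ2 onset /z/, coda /∅/ ok → well-formed
[wa] — violates constraint 4: word begins with /w/ → ill-formed
[su.zpi] — violates constraint 5: syllable 2 onset /zp/: /z/ (fricative, 2) → /p/ (stop, 1) does not rise → ill-formed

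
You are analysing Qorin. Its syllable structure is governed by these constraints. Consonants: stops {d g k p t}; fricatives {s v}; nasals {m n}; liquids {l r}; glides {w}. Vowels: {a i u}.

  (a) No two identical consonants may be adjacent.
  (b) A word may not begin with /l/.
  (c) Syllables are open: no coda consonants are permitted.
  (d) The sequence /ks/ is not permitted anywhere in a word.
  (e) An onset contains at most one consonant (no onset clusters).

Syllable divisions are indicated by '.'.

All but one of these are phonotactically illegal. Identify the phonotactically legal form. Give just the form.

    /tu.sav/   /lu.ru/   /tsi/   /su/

/su/

/tu.sav/ — violates constraint (c): syllable 2 coda /v/ has 1 consonant (> 0) → phonotactically illegal
/lu.ru/ — violates constraint (b): word begins with /l/ → phonotactically illegal
/tsi/ — violates constraint (e): syllable 1 onset /ts/ has 2 consonants (> 1) → phonotactically illegal
/su/ — σ1 onset /s/, coda /∅/ ok → phonotactically legal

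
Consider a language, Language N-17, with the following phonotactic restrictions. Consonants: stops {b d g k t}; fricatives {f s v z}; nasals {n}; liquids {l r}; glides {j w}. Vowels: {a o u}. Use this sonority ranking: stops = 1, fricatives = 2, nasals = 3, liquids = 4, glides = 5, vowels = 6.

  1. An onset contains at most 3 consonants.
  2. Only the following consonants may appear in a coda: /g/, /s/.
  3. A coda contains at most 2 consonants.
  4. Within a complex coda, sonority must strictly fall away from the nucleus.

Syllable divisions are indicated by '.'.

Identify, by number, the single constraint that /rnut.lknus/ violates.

/rnut.lknus/: syllable 1 coda contains /t/, which is not a licensed coda consonant.
This is a violation of constraint 2: "Only the following consonants may appear in a coda: /g/, /s/."
The remaining constraints (1, 3, 4) are satisfied.

2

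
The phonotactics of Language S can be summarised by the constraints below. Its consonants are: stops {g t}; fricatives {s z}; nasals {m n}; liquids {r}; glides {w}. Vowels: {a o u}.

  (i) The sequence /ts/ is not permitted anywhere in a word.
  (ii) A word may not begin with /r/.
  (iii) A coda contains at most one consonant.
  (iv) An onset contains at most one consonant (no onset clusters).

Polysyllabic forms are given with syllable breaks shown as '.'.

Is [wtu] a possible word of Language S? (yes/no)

no

[wtu] — violates constraint (iv): syllable 1 onset /wt/ has 2 consonants (> 1) → illicit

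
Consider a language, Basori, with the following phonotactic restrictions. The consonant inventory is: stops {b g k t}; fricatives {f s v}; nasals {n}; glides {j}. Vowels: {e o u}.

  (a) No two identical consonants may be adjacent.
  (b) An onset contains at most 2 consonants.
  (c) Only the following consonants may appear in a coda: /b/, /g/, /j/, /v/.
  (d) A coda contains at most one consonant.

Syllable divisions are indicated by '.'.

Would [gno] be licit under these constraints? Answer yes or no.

yes

[gno] — σ1 onset /gn/ (2C), coda /∅/ ok → licit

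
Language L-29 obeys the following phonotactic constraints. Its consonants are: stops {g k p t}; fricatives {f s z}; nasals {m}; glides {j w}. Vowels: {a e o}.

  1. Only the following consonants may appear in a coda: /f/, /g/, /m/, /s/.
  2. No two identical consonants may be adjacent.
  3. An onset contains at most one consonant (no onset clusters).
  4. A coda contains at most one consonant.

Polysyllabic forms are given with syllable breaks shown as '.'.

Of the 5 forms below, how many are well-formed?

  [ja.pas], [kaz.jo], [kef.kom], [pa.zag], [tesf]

3

[ja.pas] — σ1 onset /j/, coda /∅/ ok; σ2 onset /p/, coda /s/ ok → well-formed
[kaz.jo] — violates constraint 1: syllable 1 coda contains /z/, which is not a licensed coda consonant → ill-formed
[kef.kom] — σ1 onset /k/, coda /f/ ok; σ2 onset /k/, coda /m/ ok → well-formed
[pa.zag] — σ1 onset /p/, coda /∅/ ok; σ2 onset /z/, coda /g/ ok → well-formed
[tesf] — violates constraint 4: syllable 1 coda /sf/ has 2 consonants (> 1) → ill-formed
Well-formed: [ja.pas], [kef.kom], [pa.zag] → 3.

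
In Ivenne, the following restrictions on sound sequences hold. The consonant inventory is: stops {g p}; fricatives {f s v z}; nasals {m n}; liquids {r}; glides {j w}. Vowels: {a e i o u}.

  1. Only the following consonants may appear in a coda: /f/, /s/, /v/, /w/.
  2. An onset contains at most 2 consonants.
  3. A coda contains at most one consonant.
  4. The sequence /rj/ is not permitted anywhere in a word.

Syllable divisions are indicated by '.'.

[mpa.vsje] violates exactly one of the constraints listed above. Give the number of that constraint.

2

[mpa.vsje]: syllable 2 onset /vsj/ has 3 consonants (> 2).
This is a violation of constraint 2: "An onset contains at most 2 consonants."
The remaining constraints (1, 3, 4) are satisfied.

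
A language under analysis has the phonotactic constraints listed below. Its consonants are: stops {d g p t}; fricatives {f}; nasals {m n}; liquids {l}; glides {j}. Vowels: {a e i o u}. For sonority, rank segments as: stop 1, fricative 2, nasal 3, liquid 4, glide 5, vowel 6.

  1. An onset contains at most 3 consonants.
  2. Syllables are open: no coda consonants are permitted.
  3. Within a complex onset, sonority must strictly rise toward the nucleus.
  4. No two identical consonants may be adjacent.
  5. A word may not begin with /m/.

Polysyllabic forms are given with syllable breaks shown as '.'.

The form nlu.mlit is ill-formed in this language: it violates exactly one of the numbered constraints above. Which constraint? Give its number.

nlu.mlit: syllable 2 coda /t/ has 1 consonant (> 0).
This is a violation of constraint 2: "Syllables are open: no coda consonants are permitted."
The remaining constraints (1, 3, 4, 5) are satisfied.

2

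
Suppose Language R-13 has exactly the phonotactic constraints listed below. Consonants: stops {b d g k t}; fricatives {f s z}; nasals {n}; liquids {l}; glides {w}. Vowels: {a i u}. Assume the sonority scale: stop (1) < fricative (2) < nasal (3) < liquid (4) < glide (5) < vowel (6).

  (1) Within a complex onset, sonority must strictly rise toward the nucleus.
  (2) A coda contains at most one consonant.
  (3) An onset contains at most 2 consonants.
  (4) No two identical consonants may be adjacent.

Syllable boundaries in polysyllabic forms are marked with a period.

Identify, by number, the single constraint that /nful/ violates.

/nful/: syllable 1 onset /nf/: /n/ (nasal, 3) → /f/ (fricative, 2) does not rise.
This is a violation of constraint 1: "Within a complex onset, sonority must strictly rise toward the nucleus."
The remaining constraints (2, 3, 4) are satisfied.

1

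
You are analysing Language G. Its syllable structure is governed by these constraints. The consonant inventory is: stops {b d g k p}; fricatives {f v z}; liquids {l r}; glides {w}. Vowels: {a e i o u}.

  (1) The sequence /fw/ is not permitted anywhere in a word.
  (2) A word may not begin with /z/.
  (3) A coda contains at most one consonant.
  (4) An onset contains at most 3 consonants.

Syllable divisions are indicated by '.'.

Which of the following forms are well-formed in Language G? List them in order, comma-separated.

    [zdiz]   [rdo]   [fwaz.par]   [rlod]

[zdiz] — violates constraint 2: word begins with /z/ → ill-formed
[rdo] — σ1 onset /rd/ (2C), coda /∅/ ok → well-formed
[fwaz.par] — violates constraint 1: contains banned sequence /fw/ → ill-formed
[rlod] — σ1 onset /rl/ (2C), coda /d/ ok → well-formed

[rdo], [rlod]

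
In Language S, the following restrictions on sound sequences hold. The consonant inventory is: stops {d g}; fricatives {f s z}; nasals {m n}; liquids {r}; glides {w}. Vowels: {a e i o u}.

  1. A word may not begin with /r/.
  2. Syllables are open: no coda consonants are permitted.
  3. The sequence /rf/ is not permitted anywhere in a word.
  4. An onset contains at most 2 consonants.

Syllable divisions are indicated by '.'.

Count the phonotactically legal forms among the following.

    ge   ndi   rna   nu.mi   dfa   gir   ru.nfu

4

ge — σ1 onset /g/, coda /∅/ ok → phonotactically legal
ndi — σ1 onset /nd/ (2C), coda /∅/ ok → phonotactically legal
rna — violates constraint 1: word begins with /r/ → phonotactically illegal
nu.mi — σ1 onset /n/, coda /∅/ ok; σ2 onset /m/, coda /∅/ ok → phonotactically legal
dfa — σ1 onset /df/ (2C), coda /∅/ ok → phonotactically legal
gir — violates constraint 2: syllable 1 coda /r/ has 1 consonant (> 0) → phonotactically illegal
ru.nfu — violates constraint 1: word begins with /r/ → phonotactically illegal
Phonotactically legal: ge, ndi, nu.mi, dfa → 4.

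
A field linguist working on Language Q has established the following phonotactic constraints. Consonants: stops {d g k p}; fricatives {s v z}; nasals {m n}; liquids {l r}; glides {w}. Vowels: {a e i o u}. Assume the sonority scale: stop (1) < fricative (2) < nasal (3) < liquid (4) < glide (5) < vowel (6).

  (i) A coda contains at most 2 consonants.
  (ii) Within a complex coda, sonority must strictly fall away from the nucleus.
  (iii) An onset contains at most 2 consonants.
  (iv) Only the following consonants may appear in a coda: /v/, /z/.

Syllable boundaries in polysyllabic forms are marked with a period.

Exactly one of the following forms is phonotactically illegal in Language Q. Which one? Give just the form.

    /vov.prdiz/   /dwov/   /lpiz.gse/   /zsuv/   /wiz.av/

/vov.prdiz/ — violates constraint (iii): syllable 2 onset /prd/ has 3 consonants (> 2) → phonotactically illegal
/dwov/ — σ1 onset /dw/ (2C), coda /v/ ok → phonotactically legal
/lpiz.gse/ — σ1 onset /lp/ (2C), coda /z/ ok; σ2 onset /gs/ (2C), coda /∅/ ok → phonotactically legal
/zsuv/ — σ1 onset /zs/ (2C), coda /v/ ok → phonotactically legal
/wiz.av/ — σ1 onset /w/, coda /z/ ok; σ2 onset /∅/, coda /v/ ok → phonotactically legal

/vov.prdiz/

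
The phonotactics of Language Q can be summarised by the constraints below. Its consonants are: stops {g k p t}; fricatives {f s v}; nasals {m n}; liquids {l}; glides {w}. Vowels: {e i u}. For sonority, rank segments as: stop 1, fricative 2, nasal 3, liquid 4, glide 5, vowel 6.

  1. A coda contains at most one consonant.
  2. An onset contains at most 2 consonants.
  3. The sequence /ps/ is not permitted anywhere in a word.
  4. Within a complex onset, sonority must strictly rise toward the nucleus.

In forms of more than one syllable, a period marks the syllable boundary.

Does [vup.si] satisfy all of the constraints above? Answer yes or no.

no

[vup.si] — violates constraint 3: contains banned sequence /ps/ → phonotactically illegal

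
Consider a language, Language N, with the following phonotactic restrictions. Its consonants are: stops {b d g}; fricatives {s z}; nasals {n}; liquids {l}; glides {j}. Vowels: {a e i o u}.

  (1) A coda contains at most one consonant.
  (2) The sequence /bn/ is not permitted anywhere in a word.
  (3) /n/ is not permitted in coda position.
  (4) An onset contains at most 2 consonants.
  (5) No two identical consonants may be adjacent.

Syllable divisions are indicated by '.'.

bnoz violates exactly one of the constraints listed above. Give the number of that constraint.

2

bnoz: contains banned sequence /bn/.
This is a violation of constraint 2: "The sequence /bn/ is not permitted anywhere in a word."
The remaining constraints (1, 3, 4, 5) are satisfied.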